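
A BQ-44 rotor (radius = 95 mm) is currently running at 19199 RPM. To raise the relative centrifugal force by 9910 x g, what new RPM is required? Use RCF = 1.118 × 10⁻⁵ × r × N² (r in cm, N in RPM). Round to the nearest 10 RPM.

r = 95 mm = 9.5 cm
Current RCF = 1.118 × 10⁻⁵ × 9.5 × (19199)² = 1.118 × 10⁻⁵ × 9.5 × 368,601,601 ≈ 39,149.2 × g
Target RCF = 39,149.2 + 9,910 = 49,059.2 × g
N² = 49,059.2 / (10.621 × 10⁻⁵) = 461,907,542
N ≈ √461,907,542 ≈ 21,492.0

21490 RPM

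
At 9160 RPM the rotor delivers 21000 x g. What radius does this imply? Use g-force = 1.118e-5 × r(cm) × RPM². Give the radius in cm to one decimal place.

21000 = 1.118 × 10⁻⁵ × r × (9160)²
r = 21000 / (1.118 × 10⁻⁵ × 83,905,600) = 21000 / 938.0646 ≈ 22.387 cm

22.4 cm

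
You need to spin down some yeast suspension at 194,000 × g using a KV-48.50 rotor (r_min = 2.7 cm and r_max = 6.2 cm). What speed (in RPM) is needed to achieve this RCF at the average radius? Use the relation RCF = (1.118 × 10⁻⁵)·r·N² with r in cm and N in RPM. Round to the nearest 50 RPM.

r_avg = (2.7 + 6.2) / 2 = 4.45 cm
194,000 = 1.118 × 10⁻⁵ × 4.45 × N²
N² = 194,000 / (4.9751 × 10⁻⁵) = 3,899,419,107
N ≈ √3,899,419,107 ≈ 62,445.3

N ≈ 62450 RPM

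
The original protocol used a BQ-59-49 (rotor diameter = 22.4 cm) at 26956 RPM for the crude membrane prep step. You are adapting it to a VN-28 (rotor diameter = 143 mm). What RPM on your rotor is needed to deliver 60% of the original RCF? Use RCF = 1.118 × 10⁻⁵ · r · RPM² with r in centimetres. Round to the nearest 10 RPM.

26130 RPM

Original rotor: r = 22.4 / 2 = 11.2 cm
RCF_original = 1.118 × 10⁻⁵ × 11.2 × (26956)² = 1.118 × 10⁻⁵ × 11.2 × 726,625,936 ≈ 90,985.2 × g
Target RCF = 0.6 × 90,985.2 ≈ 54,591.1 × g
Your rotor: r = 143 mm / 2 = 71.5 mm = 7.15 cm
54,591.1 = 1.118 × 10⁻⁵ × 7.15 × N²
N² = 54,591.1 / (7.9937 × 10⁻⁵) = 682,926,555
N ≈ √682,926,555 ≈ 26,132.9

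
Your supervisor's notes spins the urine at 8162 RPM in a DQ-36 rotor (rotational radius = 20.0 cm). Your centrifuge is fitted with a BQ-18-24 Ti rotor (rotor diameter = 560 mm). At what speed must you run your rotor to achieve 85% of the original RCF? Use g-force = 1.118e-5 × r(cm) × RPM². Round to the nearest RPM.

RCF_original = 1.118 × 10⁻⁵ × 20 × (8162)² = 1.118 × 10⁻⁵ × 20 × 66,618,244 ≈ 14,895.8 × g
Target RCF = 0.85 × 14,895.8 ≈ 12,661.4 × g
Your rotor: r = 560 mm / 2 = 280 mm = 28 cm
12,661.4 = 1.118 × 10⁻⁵ × 28 × N²
N² = 12,661.4 / (31.304 × 10⁻⁵) = 40,446,588
N ≈ √40,446,588 ≈ 6,359.8

≈ 6360 RPM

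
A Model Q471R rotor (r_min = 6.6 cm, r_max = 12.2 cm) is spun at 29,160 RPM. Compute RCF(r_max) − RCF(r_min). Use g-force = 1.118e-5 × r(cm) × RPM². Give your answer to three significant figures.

ΔRCF = 1.118 × 10⁻⁵ × (r_max − r_min) × N² = 1.118 × 10⁻⁵ × 5.6 × 850,305,600 ≈ 53,235.9

53200 ×g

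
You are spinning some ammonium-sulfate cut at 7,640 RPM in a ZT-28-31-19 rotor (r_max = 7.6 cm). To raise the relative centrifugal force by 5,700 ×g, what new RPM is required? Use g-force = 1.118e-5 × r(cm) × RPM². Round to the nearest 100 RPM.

≈ 11200 RPM

Current RCF = 1.118 × 10⁻⁵ × 7.6 × (7640)² = 1.118 × 10⁻⁵ × 7.6 × 58,369,600 ≈ 4,959.5 × g
Target RCF = 4,959.5 + 5,700 = 10,659.5 × g
N² = 10,659.5 / (8.4968 × 10⁻⁵) = 125,453,112
N ≈ √125,453,112 ≈ 11,200.6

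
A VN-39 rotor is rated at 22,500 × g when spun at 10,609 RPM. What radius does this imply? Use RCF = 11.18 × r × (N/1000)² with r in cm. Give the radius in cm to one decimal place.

17.9 cm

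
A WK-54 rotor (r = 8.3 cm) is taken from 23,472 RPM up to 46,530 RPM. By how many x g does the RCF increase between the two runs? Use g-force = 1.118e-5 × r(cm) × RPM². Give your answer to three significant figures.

RCF₁ = 1.118 × 10⁻⁵ × 8.3 × (23472)² = 1.118 × 10⁻⁵ × 8.3 × 550,934,784 ≈ 51,123.4 × g
RCF₂ = 1.118 × 10⁻⁵ × 8.3 × (46530)² = 1.118 × 10⁻⁵ × 8.3 × 2,165,040,900 ≈ 200,902.8 × g
Increase = 200,902.8 − 51,123.4 = 149,779.4

150000 x g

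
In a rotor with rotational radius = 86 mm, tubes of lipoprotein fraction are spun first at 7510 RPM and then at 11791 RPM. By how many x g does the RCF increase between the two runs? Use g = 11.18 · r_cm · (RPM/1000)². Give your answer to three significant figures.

r = 86 mm = 8.6 cm
RCF₁ = 11.18 × 8.6 × (7.51)² = 11.18 × 8.6 × 56.4001 ≈ 5,422.8 × g
RCF₂ = 11.18 × 8.6 × (11.791)² = 11.18 × 8.6 × 139.027681 ≈ 13,367.2 × g
Increase = 13,367.2 − 5,422.8 = 7,944.4

≈ 7940 x g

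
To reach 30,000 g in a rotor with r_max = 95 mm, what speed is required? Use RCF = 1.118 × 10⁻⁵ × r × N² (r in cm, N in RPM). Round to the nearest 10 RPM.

r = 95 mm = 9.5 cm
RCF = 1.118 × 10⁻⁵ × r × N²
30,000 = 1.118 × 10⁻⁵ × 9.5 × N²
N² = 30,000 / (10.621 × 10⁻⁵) = 282,459,279
N ≈ √282,459,279 ≈ 16,806.5

≈ 16810 RPM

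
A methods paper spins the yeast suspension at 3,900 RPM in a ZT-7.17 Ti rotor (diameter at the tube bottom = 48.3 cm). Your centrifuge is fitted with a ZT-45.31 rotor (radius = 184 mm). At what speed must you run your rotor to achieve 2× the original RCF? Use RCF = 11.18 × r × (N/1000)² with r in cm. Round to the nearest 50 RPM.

6300 RPM

Original rotor: r = 48.3 / 2 = 24.15 cm
RCF_original = 11.18 × 24.15 × (3.9)² = 11.18 × 24.15 × 15.21 ≈ 4,106.7 × g
Target RCF = 2 × 4,106.7 ≈ 8,213.4 × g
Your rotor: r = 184 mm = 18.4 cm
8,213.4 = 11.18 × 18.4 × (N/1000)²
(N/1000)² = 8,213.4 / 205.712 = 39.92669
N = 1000 × √39.92669 ≈ 6,318.8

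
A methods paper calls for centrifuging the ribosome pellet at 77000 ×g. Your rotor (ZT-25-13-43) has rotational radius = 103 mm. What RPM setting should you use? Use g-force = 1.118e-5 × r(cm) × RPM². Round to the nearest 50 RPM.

25850 RPM

r = 103 mm = 10.3 cm
RCF = 1.118 × 10⁻⁵ × r × N²
77,000 = 1.118 × 10⁻⁵ × 10.3 × N²
N² = 77,000 / (11.5154 × 10⁻⁵) = 668,669,781
N ≈ √668,669,781 ≈ 25,858.7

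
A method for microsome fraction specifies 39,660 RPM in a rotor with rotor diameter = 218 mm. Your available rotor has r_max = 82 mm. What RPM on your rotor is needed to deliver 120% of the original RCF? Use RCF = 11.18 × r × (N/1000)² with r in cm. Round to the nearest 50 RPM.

50100 RPM

Original rotor: r = 218 mm / 2 = 109 mm = 10.9 cm
RCF = 11.18 × r × (N/1000)²
RCF_original = 11.18 × 10.9 × (39.66)² = 11.18 × 10.9 × 1,572.9156 ≈ 191,678.6 × g
Target RCF = 1.2 × 191,678.6 ≈ 230,014.3 × g
Your rotor: r = 82 mm = 8.2 cm
230,014.3 = 11.18 × 8.2 × (N/1000)²
(N/1000)² = 230,014.3 / 91.676 = 2508.991
N = 1000 × √2508.991 ≈ 50,089.8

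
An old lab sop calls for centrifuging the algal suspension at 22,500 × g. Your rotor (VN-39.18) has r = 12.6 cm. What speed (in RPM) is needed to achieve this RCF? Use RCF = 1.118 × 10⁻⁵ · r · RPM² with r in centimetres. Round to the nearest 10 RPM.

RCF = 1.118 × 10⁻⁵ × r × N²
22,500 = 1.118 × 10⁻⁵ × 12.6 × N²
N² = 22,500 / (14.0868 × 10⁻⁵) = 159,723,997
N ≈ √159,723,997 ≈ 12,638.2

≈ 12640 RPM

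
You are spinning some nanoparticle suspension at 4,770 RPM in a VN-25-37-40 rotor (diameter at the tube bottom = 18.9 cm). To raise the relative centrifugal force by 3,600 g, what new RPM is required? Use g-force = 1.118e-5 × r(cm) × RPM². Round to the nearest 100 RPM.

r = 18.9 / 2 = 9.45 cm
Current RCF = 1.118 × 10⁻⁵ × 9.45 × (4770)² = 1.118 × 10⁻⁵ × 9.45 × 22,752,900 ≈ 2,403.9 × g
Target RCF = 2,403.9 + 3,600 = 6,003.9 × g
N² = 6,003.9 / (10.5651 × 10⁻⁵) = 56,827,668
N ≈ √56,827,668 ≈ 7,538.4

N₂ ≈ 7500 RPM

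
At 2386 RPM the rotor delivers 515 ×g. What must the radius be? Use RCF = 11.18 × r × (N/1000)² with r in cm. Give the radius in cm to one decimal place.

RCF = 11.18 × r × (N/1000)²
515 = 11.18 × r × (2.386)²
r = 515 / (11.18 × 5.692996) = 515 / 63.6477 ≈ 8.091 cm

8.1 cm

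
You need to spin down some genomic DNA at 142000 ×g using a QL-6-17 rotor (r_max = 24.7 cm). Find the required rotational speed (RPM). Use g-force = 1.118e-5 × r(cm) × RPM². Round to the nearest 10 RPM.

RCF = 1.118 × 10⁻⁵ × r × N²
142,000 = 1.118 × 10⁻⁵ × 24.7 × N²
N² = 142,000 / (27.6146 × 10⁻⁵) = 514,220,738
N ≈ √514,220,738 ≈ 22,676.4

22680 RPM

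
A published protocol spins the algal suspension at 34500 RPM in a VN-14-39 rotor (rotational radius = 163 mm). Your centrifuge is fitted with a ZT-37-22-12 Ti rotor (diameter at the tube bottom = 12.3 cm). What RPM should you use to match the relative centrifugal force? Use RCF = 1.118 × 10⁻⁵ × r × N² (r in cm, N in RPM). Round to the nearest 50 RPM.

Original rotor: r = 163 mm = 16.3 cm
RCF = 1.118 × 10⁻⁵ × r × N²
RCF_original = 1.118 × 10⁻⁵ × 16.3 × (34500)² = 1.118 × 10⁻⁵ × 16.3 × 1,190,250,000 ≈ 216,904 × g
Your rotor: r = 12.3 / 2 = 6.15 cm
216,904 = 1.118 × 10⁻⁵ × 6.15 × N²
N² = 216,904 / (6.8757 × 10⁻⁵) = 3,154,646,072
N ≈ √3,154,646,072 ≈ 56,166.2

56150 RPM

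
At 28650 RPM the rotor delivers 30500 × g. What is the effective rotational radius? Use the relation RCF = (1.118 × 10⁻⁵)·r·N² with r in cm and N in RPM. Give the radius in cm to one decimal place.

3.3 cm

30500 = 1.118 × 10⁻⁵ × r × (28650)²
r = 30500 / (1.118 × 10⁻⁵ × 820,822,500) = 30500 / 9176.796 ≈ 3.324 cm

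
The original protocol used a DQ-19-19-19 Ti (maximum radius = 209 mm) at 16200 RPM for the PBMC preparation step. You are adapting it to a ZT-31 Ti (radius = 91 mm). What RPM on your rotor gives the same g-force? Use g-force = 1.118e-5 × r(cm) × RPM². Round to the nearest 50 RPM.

≈ 24550 RPM

Original rotor: r = 209 mm = 20.9 cm
RCF_original = 1.118 × 10⁻⁵ × 20.9 × (16200)² = 1.118 × 10⁻⁵ × 20.9 × 262,440,000 ≈ 61,322.3 × g
Your rotor: r = 91 mm = 9.1 cm
61,322.3 = 1.118 × 10⁻⁵ × 9.1 × N²
N² = 61,322.3 / (10.1738 × 10⁻⁵) = 602,747,253
N ≈ √602,747,253 ≈ 24,550.9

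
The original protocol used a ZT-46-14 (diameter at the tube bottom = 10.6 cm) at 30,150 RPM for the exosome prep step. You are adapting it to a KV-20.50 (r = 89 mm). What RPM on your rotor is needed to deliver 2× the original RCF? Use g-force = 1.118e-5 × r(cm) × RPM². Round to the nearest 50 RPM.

Original rotor: r = 10.6 / 2 = 5.3 cm
RCF = 1.118 × 10⁻⁵ × r × N²
RCF_original = 1.118 × 10⁻⁵ × 5.3 × (30150)² = 1.118 × 10⁻⁵ × 5.3 × 909,022,500 ≈ 53,863.2 × g
Target RCF = 2 × 53,863.2 ≈ 107,726.4 × g
Your rotor: r = 89 mm = 8.9 cm
107,726.4 = 1.118 × 10⁻⁵ × 8.9 × N²
N² = 107,726.4 / (9.9502 × 10⁻⁵) = 1,082,655,625
N ≈ √1,082,655,625 ≈ 32,903.7

32900 RPM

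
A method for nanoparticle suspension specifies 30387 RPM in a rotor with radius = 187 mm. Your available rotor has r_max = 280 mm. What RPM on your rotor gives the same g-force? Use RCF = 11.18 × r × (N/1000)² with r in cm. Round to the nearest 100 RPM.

≈ 24800 RPM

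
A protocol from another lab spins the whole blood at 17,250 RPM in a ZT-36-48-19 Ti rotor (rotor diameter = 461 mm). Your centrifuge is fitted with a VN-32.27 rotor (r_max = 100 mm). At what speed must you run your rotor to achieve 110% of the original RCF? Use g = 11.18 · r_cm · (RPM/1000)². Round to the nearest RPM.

Original rotor: r = 461 mm / 2 = 230.5 mm = 23.05 cm
RCF_original = 11.18 × 23.05 × (17.25)² = 11.18 × 23.05 × 297.5625 ≈ 76,681.6 × g
Target RCF = 1.1 × 76,681.6 ≈ 84,349.8 × g
Your rotor: r = 100 mm = 10.0 cm
84,349.8 = 11.18 × 10 × (N/1000)²
(N/1000)² = 84,349.8 / 111.8 = 754.4705
N = 1000 × √754.4705 ≈ 27,467.6

≈ 27468 RPM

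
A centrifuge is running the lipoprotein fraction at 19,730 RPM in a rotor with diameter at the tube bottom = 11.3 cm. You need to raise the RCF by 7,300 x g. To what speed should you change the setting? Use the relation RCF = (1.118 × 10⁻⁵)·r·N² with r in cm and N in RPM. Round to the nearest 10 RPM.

r = 11.3 / 2 = 5.65 cm
Current RCF = 1.118 × 10⁻⁵ × 5.65 × (19730)² = 1.118 × 10⁻⁵ × 5.65 × 389,272,900 ≈ 24,589.2 × g
Target RCF = 24,589.2 + 7,300 = 31,889.2 × g
N² = 31,889.2 / (6.3167 × 10⁻⁵) = 504,839,552
N ≈ √504,839,552 ≈ 22,468.6

≈ 22470 RPM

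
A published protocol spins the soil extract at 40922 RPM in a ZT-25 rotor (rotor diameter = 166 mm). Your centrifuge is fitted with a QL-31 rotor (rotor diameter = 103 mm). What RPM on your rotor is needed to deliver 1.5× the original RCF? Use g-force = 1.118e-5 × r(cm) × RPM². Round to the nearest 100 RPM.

Original rotor: r = 166 mm / 2 = 83 mm = 8.3 cm
RCF_original = 1.118 × 10⁻⁵ × 8.3 × (40922)² = 1.118 × 10⁻⁵ × 8.3 × 1,674,610,084 ≈ 155,393.8 × g
Target RCF = 1.5 × 155,393.8 ≈ 233,090.7 × g
Your rotor: r = 103 mm / 2 = 51.5 mm = 5.15 cm
233,090.7 = 1.118 × 10⁻⁵ × 5.15 × N²
N² = 233,090.7 / (5.7577 × 10⁻⁵) = 4,048,330,062
N ≈ √4,048,330,062 ≈ 63,626.5

63600 RPM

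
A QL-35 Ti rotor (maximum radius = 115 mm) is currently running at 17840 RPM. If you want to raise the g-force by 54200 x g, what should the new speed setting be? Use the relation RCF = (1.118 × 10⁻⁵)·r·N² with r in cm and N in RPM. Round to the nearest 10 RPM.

r = 115 mm = 11.5 cm
Current RCF = 1.118 × 10⁻⁵ × 11.5 × (17840)² = 1.118 × 10⁻⁵ × 11.5 × 318,265,600 ≈ 40,919.4 × g
Target RCF = 40,919.4 + 54,200 = 95,119.4 × g
N² = 95,119.4 / (12.857 × 10⁻⁵) = 739,825,776
N ≈ √739,825,776 ≈ 27,199.7

27200 RPM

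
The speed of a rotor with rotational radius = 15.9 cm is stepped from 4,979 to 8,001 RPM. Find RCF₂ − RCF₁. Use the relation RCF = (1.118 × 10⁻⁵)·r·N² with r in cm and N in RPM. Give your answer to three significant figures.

RCF₁ = 1.118 × 10⁻⁵ × 15.9 × (4979)² = 1.118 × 10⁻⁵ × 15.9 × 24,790,441 ≈ 4,406.8 × g
RCF₂ = 1.118 × 10⁻⁵ × 15.9 × (8001)² = 1.118 × 10⁻⁵ × 15.9 × 64,016,001 ≈ 11,379.6 × g
Increase = 11,379.6 − 4,406.8 = 6,972.8

≈ 6970 × g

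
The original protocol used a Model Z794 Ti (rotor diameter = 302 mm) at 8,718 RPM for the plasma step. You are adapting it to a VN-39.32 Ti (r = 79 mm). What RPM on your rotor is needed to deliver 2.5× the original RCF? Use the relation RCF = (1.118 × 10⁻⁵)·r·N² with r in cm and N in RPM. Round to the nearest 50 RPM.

Original rotor: r = 302 mm / 2 = 151 mm = 15.1 cm
RCF = 1.118 × 10⁻⁵ × r × N²
RCF_original = 1.118 × 10⁻⁵ × 15.1 × (8718)² = 1.118 × 10⁻⁵ × 15.1 × 76,003,524 ≈ 12,830.8 × g
Target RCF = 2.5 × 12,830.8 ≈ 32,077 × g
Your rotor: r = 79 mm = 7.9 cm
32,077 = 1.118 × 10⁻⁵ × 7.9 × N²
N² = 32,077 / (8.8322 × 10⁻⁵) = 363,182,446
N ≈ √363,182,446 ≈ 19,057.3

19050 RPM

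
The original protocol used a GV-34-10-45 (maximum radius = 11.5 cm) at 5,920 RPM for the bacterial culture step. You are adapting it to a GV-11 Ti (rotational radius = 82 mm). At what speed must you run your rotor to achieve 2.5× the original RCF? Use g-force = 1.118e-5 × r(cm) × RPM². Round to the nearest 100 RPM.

11100 RPM

RCF = 1.118 × 10⁻⁵ × r × N²
RCF_original = 1.118 × 10⁻⁵ × 11.5 × (5920)² = 1.118 × 10⁻⁵ × 11.5 × 35,046,400 ≈ 4,505.9 × g
Target RCF = 2.5 × 4,505.9 ≈ 11,264.8 × g
Your rotor: r = 82 mm = 8.2 cm
11,264.8 = 1.118 × 10⁻⁵ × 8.2 × N²
N² = 11,264.8 / (9.1676 × 10⁻⁵) = 122,876,216
N ≈ √122,876,216 ≈ 11,085.0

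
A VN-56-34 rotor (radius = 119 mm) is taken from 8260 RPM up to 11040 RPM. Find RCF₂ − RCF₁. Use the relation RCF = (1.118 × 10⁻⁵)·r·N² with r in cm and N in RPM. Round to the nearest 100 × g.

≈ 7100 g

r = 119 mm = 11.9 cm
RCF₁ = 1.118 × 10⁻⁵ × 11.9 × (8260)² = 1.118 × 10⁻⁵ × 11.9 × 68,227,600 ≈ 9,077.1 × g
RCF₂ = 1.118 × 10⁻⁵ × 11.9 × (11040)² = 1.118 × 10⁻⁵ × 11.9 × 121,881,600 ≈ 16,215.4 × g
Increase = 16,215.4 − 9,077.1 = 7,138.3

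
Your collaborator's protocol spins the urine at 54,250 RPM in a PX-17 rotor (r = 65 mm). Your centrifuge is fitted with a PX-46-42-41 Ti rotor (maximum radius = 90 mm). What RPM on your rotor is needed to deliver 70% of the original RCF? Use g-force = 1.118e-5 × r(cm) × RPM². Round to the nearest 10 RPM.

≈ 38570 RPM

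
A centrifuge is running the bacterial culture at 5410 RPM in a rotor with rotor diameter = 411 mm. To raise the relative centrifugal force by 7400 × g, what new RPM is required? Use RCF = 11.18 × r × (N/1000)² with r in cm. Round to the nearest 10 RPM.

r = 411 mm / 2 = 205.5 mm = 20.55 cm
Current RCF = 11.18 × 20.55 × (5.41)² = 11.18 × 20.55 × 29.2681 ≈ 6,724.3 × g
Target RCF = 6,724.3 + 7,400 = 14,124.3 × g
(N/1000)² = 14,124.3 / 229.749 = 61.47709
N = 1000 × √61.47709 ≈ 7,840.7

7840 RPM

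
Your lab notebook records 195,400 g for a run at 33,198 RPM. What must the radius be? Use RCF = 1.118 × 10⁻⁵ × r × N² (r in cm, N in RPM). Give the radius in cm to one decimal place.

≈ 15.9 cm

195400 = 1.118 × 10⁻⁵ × r × (33198)²
r = 195400 / (1.118 × 10⁻⁵ × 1,102,107,204) = 195400 / 12321.56 ≈ 15.858 cm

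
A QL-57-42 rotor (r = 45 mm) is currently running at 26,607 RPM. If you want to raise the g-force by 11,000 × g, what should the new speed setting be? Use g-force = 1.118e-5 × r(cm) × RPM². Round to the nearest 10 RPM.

r = 45 mm = 4.5 cm
Current RCF = 1.118 × 10⁻⁵ × 4.5 × (26607)² = 1.118 × 10⁻⁵ × 4.5 × 707,932,449 ≈ 35,616.1 × g
Target RCF = 35,616.1 + 11,000 = 46,616.1 × g
N² = 46,616.1 / (5.031 × 10⁻⁵) = 926,577,221
N ≈ √926,577,221 ≈ 30,439.7

≈ 30440 RPM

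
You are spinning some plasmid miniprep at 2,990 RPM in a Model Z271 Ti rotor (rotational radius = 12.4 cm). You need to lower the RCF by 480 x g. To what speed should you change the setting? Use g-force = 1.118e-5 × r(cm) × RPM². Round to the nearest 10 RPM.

≈ 2340 RPM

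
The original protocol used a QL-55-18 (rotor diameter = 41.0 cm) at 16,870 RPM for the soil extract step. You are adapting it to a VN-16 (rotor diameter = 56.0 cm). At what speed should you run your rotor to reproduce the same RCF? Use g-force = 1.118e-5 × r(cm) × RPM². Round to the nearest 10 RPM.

Original rotor: r = 41.0 / 2 = 20.5 cm
RCF_original = 1.118 × 10⁻⁵ × 20.5 × (16870)² = 1.118 × 10⁻⁵ × 20.5 × 284,596,900 ≈ 65,226.8 × g
Your rotor: r = 56.0 / 2 = 28 cm
65,226.8 = 1.118 × 10⁻⁵ × 28 × N²
N² = 65,226.8 / (31.304 × 10⁻⁵) = 208,365,704
N ≈ √208,365,704 ≈ 14,434.9

14430 RPM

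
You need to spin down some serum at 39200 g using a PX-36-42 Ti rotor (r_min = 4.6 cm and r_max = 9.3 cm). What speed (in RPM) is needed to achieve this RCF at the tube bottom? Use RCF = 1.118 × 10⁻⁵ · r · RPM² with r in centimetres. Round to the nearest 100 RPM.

≈ 19400 RPM

Use r_max = 9.3 cm.
RCF = 1.118 × 10⁻⁵ × r × N²
39,200 = 1.118 × 10⁻⁵ × 9.3 × N²
N² = 39,200 / (10.3974 × 10⁻⁵) = 377,017,331
N ≈ √377,017,331 ≈ 19,416.9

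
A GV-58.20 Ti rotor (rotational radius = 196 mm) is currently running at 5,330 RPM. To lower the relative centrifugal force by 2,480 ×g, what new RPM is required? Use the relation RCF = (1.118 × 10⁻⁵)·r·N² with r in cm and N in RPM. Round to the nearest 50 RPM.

r = 196 mm = 19.6 cm
Current RCF = 1.118 × 10⁻⁵ × 19.6 × (5330)² = 1.118 × 10⁻⁵ × 19.6 × 28,408,900 ≈ 6,225.2 × g
Target RCF = 6,225.2 − 2,480 = 3,745.2 × g
N² = 3,745.2 / (21.9128 × 10⁻⁵) = 17,091,380
N ≈ √17,091,380 ≈ 4,134.2

≈ 4150 RPM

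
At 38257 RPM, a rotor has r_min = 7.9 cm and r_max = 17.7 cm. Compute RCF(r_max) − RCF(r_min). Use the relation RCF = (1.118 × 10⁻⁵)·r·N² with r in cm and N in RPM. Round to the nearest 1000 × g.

ΔRCF = 1.118 × 10⁻⁵ × (r_max − r_min) × N² = 1.118 × 10⁻⁵ × 9.8 × 1,463,598,049 ≈ 160,357.7

≈ 160000 × g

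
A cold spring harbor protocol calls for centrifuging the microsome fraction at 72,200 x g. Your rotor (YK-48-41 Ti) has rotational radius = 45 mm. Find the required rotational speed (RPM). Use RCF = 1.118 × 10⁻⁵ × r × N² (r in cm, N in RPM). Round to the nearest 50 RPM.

≈ 37900 RPM

r = 45 mm = 4.5 cm
72,200 = 1.118 × 10⁻⁵ × 4.5 × N²
N² = 72,200 / (5.031 × 10⁻⁵) = 1,435,102,365
N ≈ √1,435,102,365 ≈ 37,882.7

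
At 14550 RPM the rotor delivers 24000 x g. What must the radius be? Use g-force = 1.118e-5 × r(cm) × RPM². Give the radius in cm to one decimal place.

≈ 10.1 cm

RCF = 1.118 × 10⁻⁵ × r × N²
24000 = 1.118 × 10⁻⁵ × r × (14550)²
r = 24000 / (1.118 × 10⁻⁵ × 211,702,500) = 24000 / 2366.834 ≈ 10.140 cm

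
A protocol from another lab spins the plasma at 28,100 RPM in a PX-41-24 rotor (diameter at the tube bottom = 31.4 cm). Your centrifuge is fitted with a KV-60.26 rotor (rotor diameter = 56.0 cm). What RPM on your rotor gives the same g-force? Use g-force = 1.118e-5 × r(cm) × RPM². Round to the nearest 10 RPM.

Original rotor: r = 31.4 / 2 = 15.7 cm
RCF = 1.118 × 10⁻⁵ × r × N²
RCF_original = 1.118 × 10⁻⁵ × 15.7 × (28100)² = 1.118 × 10⁻⁵ × 15.7 × 789,610,000 ≈ 138,597.1 × g
Your rotor: r = 56.0 / 2 = 28 cm
138,597.1 = 1.118 × 10⁻⁵ × 28 × N²
N² = 138,597.1 / (31.304 × 10⁻⁵) = 442,745,656
N ≈ √442,745,656 ≈ 21,041.5

21040 RPM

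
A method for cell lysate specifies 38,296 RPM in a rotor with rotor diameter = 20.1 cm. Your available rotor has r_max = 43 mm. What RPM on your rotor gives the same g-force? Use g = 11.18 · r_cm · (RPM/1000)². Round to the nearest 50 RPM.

≈ 58550 RPM

Original rotor: r = 20.1 / 2 = 10.05 cm
RCF_original = 11.18 × 10.05 × (38.296)² = 11.18 × 10.05 × 1,466.583616 ≈ 164,783.9 × g
Your rotor: r = 43 mm = 4.3 cm
164,783.9 = 11.18 × 4.3 × (N/1000)²
(N/1000)² = 164,783.9 / 48.074 = 3427.714
N = 1000 × √3427.714 ≈ 58,546.7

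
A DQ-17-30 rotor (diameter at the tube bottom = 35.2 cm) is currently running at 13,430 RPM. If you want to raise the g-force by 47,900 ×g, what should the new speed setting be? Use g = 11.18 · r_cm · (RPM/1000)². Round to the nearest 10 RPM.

20590 RPM

r = 35.2 / 2 = 17.6 cm
Current RCF = 11.18 × 17.6 × (13.43)² = 11.18 × 17.6 × 180.3649 ≈ 35,490 × g
Target RCF = 35,490 + 47,900 = 83,390 × g
(N/1000)² = 83,390 / 196.768 = 423.7986
N = 1000 × √423.7986 ≈ 20,586.4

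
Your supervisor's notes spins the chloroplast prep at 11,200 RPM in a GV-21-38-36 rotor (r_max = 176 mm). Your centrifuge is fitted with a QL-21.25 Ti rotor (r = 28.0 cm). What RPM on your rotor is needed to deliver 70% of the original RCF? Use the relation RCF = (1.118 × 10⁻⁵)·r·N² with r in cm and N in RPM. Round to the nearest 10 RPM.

Original rotor: r = 176 mm = 17.6 cm
RCF_original = 1.118 × 10⁻⁵ × 17.6 × (11200)² = 1.118 × 10⁻⁵ × 17.6 × 125,440,000 ≈ 24,682.6 × g
Target RCF = 0.7 × 24,682.6 ≈ 17,277.8 × g
17,277.8 = 1.118 × 10⁻⁵ × 28 × N²
N² = 17,277.8 / (31.304 × 10⁻⁵) = 55,193,585
N ≈ √55,193,585 ≈ 7,429.2

7430 RPM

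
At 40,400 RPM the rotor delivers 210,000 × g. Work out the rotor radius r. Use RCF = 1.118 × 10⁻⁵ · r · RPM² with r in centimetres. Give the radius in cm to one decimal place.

210000 = 1.118 × 10⁻⁵ × r × (40400)²
r = 210000 / (1.118 × 10⁻⁵ × 1,632,160,000) = 210000 / 18247.55 ≈ 11.508 cm

11.5 cm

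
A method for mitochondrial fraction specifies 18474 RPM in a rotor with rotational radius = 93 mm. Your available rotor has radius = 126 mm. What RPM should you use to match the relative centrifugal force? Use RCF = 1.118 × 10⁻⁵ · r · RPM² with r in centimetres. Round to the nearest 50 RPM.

Original rotor: r = 93 mm = 9.3 cm
RCF = 1.118 × 10⁻⁵ × r × N²
RCF_original = 1.118 × 10⁻⁵ × 9.3 × (18474)² = 1.118 × 10⁻⁵ × 9.3 × 341,288,676 ≈ 35,485.1 × g
Your rotor: r = 126 mm = 12.6 cm
35,485.1 = 1.118 × 10⁻⁵ × 12.6 × N²
N² = 35,485.1 / (14.0868 × 10⁻⁵) = 251,903,200
N ≈ √251,903,200 ≈ 15,871.5

≈ 15850 RPM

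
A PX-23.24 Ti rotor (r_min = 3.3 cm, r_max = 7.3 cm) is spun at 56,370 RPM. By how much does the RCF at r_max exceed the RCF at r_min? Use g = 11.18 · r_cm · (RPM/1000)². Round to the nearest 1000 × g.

RCF_max = 11.18 × 7.3 × (56.37)² = 11.18 × 7.3 × 3,177.5769 ≈ 259,334.8 × g
RCF_min = 11.18 × 3.3 × (56.37)² = 11.18 × 3.3 × 3,177.5769 ≈ 117,233.5 × g
ΔRCF = 259,334.8 − 117,233.5 = 142,101.3

≈ 142000 g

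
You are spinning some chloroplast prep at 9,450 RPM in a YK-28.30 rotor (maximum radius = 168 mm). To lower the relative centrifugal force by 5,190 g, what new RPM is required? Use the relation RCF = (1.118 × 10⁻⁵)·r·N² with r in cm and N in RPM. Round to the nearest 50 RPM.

≈ 7850 RPM

r = 168 mm = 16.8 cm
Current RCF = 1.118 × 10⁻⁵ × 16.8 × (9450)² = 1.118 × 10⁻⁵ × 16.8 × 89,302,500 ≈ 16,773.2 × g
Target RCF = 16,773.2 − 5,190 = 11,583.2 × g
N² = 11,583.2 / (18.7824 × 10⁻⁵) = 61,670,500
N ≈ √61,670,500 ≈ 7,853.1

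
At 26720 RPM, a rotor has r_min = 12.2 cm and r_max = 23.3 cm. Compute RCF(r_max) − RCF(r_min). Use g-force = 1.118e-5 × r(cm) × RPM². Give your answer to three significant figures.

≈ 88600 x g

ΔRCF = 1.118 × 10⁻⁵ × (r_max − r_min) × N² = 1.118 × 10⁻⁵ × 11.1 × 713,958,400 ≈ 88,600.8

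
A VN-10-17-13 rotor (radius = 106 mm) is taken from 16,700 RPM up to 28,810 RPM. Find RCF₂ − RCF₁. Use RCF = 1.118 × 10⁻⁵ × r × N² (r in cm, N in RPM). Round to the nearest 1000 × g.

r = 106 mm = 10.6 cm
RCF₁ = 1.118 × 10⁻⁵ × 10.6 × (16700)² = 1.118 × 10⁻⁵ × 10.6 × 278,890,000 ≈ 33,050.7 × g
RCF₂ = 1.118 × 10⁻⁵ × 10.6 × (28810)² = 1.118 × 10⁻⁵ × 10.6 × 830,016,100 ≈ 98,363.5 × g
Increase = 98,363.5 − 33,050.7 = 65,312.8

65000 ×g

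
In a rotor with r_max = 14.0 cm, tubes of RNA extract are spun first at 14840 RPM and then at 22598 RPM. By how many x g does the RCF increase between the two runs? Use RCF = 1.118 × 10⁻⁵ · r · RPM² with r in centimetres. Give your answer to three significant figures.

≈ 45500 x g

RCF₁ = 1.118 × 10⁻⁵ × 14 × (14840)² = 1.118 × 10⁻⁵ × 14 × 220,225,600 ≈ 34,469.7 × g
RCF₂ = 1.118 × 10⁻⁵ × 14 × (22598)² = 1.118 × 10⁻⁵ × 14 × 510,669,604 ≈ 79,930 × g
Increase = 79,930 − 34,469.7 = 45,460.3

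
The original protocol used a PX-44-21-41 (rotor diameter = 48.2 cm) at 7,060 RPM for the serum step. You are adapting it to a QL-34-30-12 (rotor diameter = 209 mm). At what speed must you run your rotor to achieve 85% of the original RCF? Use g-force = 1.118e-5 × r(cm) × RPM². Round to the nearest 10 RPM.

9880 RPM

Original rotor: r = 48.2 / 2 = 24.1 cm
RCF_original = 1.118 × 10⁻⁵ × 24.1 × (7060)² = 1.118 × 10⁻⁵ × 24.1 × 49,843,600 ≈ 13,429.8 × g
Target RCF = 0.85 × 13,429.8 ≈ 11,415.3 × g
Your rotor: r = 209 mm / 2 = 104.5 mm = 10.45 cm
11,415.3 = 1.118 × 10⁻⁵ × 10.45 × N²
N² = 11,415.3 / (11.6831 × 10⁻⁵) = 97,707,800
N ≈ √97,707,800 ≈ 9,884.7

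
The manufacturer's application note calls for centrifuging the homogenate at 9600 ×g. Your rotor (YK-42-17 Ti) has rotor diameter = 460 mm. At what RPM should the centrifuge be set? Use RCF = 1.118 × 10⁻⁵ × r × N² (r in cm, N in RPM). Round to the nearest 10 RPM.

6110 RPM

r = 460 mm / 2 = 230 mm = 23 cm
9,600 = 1.118 × 10⁻⁵ × 23 × N²
N² = 9,600 / (25.714 × 10⁻⁵) = 37,333,748
N ≈ √37,333,748 ≈ 6,110.1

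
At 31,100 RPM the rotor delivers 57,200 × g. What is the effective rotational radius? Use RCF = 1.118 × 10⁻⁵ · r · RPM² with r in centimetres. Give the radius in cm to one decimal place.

r ≈ 5.3 cm

RCF = 1.118 × 10⁻⁵ × r × N²
57200 = 1.118 × 10⁻⁵ × r × (31100)²
r = 57200 / (1.118 × 10⁻⁵ × 967,210,000) = 57200 / 10813.41 ≈ 5.290 cm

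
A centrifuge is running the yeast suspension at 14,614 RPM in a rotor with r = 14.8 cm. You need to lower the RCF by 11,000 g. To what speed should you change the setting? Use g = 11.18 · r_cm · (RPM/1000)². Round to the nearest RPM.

N₂ ≈ 12128 RPM

Current RCF = 11.18 × 14.8 × (14.614)² = 11.18 × 14.8 × 213.568996 ≈ 35,338 × g
Target RCF = 35,338 − 11,000 = 24,338 × g
(N/1000)² = 24,338 / 165.464 = 147.0894
N = 1000 × √147.0894 ≈ 12,128.0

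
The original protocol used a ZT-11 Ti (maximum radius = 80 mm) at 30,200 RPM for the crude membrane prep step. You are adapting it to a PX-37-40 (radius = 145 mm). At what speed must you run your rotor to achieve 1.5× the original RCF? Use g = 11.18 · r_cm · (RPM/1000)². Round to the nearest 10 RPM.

Original rotor: r = 80 mm = 8.0 cm
RCF = 11.18 × r × (N/1000)²
RCF_original = 11.18 × 8 × (30.2)² = 11.18 × 8 × 912.04 ≈ 81,572.9 × g
Target RCF = 1.5 × 81,572.9 ≈ 122,359.3 × g
Your rotor: r = 145 mm = 14.5 cm
122,359.3 = 11.18 × 14.5 × (N/1000)²
(N/1000)² = 122,359.3 / 162.11 = 754.7918
N = 1000 × √754.7918 ≈ 27,473.5

≈ 27470 RPM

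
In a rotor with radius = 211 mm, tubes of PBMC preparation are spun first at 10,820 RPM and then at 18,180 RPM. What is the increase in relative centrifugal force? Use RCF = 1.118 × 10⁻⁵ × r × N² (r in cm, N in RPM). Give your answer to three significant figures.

50400 ×g

r = 211 mm = 21.1 cm
RCF₁ = 1.118 × 10⁻⁵ × 21.1 × (10820)² = 1.118 × 10⁻⁵ × 21.1 × 117,072,400 ≈ 27,617.1 × g
RCF₂ = 1.118 × 10⁻⁵ × 21.1 × (18180)² = 1.118 × 10⁻⁵ × 21.1 × 330,512,400 ≈ 77,967.2 × g
Increase = 77,967.2 − 27,617.1 = 50,350.1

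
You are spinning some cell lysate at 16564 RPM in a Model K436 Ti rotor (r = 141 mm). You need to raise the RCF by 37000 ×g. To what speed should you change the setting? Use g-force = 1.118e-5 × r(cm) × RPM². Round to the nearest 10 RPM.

r = 141 mm = 14.1 cm
Current RCF = 1.118 × 10⁻⁵ × 14.1 × (16564)² = 1.118 × 10⁻⁵ × 14.1 × 274,366,096 ≈ 43,250.5 × g
Target RCF = 43,250.5 + 37,000 = 80,250.5 × g
N² = 80,250.5 / (15.7638 × 10⁻⁵) = 509,080,932
N ≈ √509,080,932 ≈ 22,562.8

N₂ ≈ 22560 RPM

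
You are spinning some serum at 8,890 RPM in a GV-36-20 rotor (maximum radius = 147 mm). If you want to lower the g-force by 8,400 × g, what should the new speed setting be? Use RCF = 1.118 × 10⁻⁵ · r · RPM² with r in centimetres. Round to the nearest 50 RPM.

r = 147 mm = 14.7 cm
Current RCF = 1.118 × 10⁻⁵ × 14.7 × (8890)² = 1.118 × 10⁻⁵ × 14.7 × 79,032,100 ≈ 12,988.6 × g
Target RCF = 12,988.6 − 8,400 = 4,588.6 × g
N² = 4,588.6 / (16.4346 × 10⁻⁵) = 27,920,363
N ≈ √27,920,363 ≈ 5,284.0

≈ 5300 RPM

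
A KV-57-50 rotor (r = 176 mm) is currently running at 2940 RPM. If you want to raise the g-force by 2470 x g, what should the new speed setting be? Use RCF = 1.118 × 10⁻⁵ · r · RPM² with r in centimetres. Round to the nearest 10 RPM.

r = 176 mm = 17.6 cm
Current RCF = 1.118 × 10⁻⁵ × 17.6 × (2940)² = 1.118 × 10⁻⁵ × 17.6 × 8,643,600 ≈ 1,700.8 × g
Target RCF = 1,700.8 + 2,470 = 4,170.8 × g
N² = 4,170.8 / (19.6768 × 10⁻⁵) = 21,196,536
N ≈ √21,196,536 ≈ 4,604.0

≈ 4600 RPM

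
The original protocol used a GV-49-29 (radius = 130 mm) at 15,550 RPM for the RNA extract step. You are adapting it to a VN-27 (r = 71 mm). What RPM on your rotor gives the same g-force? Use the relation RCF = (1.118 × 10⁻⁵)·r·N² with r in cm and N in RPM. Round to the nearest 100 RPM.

Original rotor: r = 130 mm = 13.0 cm
RCF = 1.118 × 10⁻⁵ × r × N²
RCF_original = 1.118 × 10⁻⁵ × 13 × (15550)² = 1.118 × 10⁻⁵ × 13 × 241,802,500 ≈ 35,143.6 × g
Your rotor: r = 71 mm = 7.1 cm
35,143.6 = 1.118 × 10⁻⁵ × 7.1 × N²
N² = 35,143.6 / (7.9378 × 10⁻⁵) = 442,737,282
N ≈ √442,737,282 ≈ 21,041.3

21000 RPM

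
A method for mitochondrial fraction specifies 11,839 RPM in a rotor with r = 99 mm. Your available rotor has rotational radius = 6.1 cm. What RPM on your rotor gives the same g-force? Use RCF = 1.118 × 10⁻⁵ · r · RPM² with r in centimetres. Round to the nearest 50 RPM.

Original rotor: r = 99 mm = 9.9 cm
RCF_original = 1.118 × 10⁻⁵ × 9.9 × (11839)² = 1.118 × 10⁻⁵ × 9.9 × 140,161,921 ≈ 15,513.4 × g
15,513.4 = 1.118 × 10⁻⁵ × 6.1 × N²
N² = 15,513.4 / (6.8198 × 10⁻⁵) = 227,475,879
N ≈ √227,475,879 ≈ 15,082.3

15100 RPM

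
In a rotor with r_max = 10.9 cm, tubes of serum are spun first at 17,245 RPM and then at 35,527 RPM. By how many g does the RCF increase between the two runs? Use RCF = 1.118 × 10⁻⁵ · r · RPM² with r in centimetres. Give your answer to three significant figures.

≈ 118000 g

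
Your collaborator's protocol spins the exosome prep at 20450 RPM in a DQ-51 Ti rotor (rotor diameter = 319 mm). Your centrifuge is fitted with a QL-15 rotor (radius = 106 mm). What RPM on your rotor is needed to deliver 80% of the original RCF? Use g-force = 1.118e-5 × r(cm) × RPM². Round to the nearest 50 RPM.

22450 RPM

Original rotor: r = 319 mm / 2 = 159.5 mm = 15.95 cm
RCF = 1.118 × 10⁻⁵ × r × N²
RCF_original = 1.118 × 10⁻⁵ × 15.95 × (20450)² = 1.118 × 10⁻⁵ × 15.95 × 418,202,500 ≈ 74,574.3 × g
Target RCF = 0.8 × 74,574.3 ≈ 59,659.4 × g
Your rotor: r = 106 mm = 10.6 cm
59,659.4 = 1.118 × 10⁻⁵ × 10.6 × N²
N² = 59,659.4 / (11.8508 × 10⁻⁵) = 503,420,866
N ≈ √503,420,866 ≈ 22,437.0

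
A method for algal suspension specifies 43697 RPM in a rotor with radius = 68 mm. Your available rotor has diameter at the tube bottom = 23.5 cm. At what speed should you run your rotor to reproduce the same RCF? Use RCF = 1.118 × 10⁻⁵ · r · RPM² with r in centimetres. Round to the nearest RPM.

33242 RPM

Original rotor: r = 68 mm = 6.8 cm
RCF_original = 1.118 × 10⁻⁵ × 6.8 × (43697)² = 1.118 × 10⁻⁵ × 6.8 × 1,909,427,809 ≈ 145,162.3 × g
Your rotor: r = 23.5 / 2 = 11.75 cm
145,162.3 = 1.118 × 10⁻⁵ × 11.75 × N²
N² = 145,162.3 / (13.1365 × 10⁻⁵) = 1,105,030,259
N ≈ √1,105,030,259 ≈ 33,242.0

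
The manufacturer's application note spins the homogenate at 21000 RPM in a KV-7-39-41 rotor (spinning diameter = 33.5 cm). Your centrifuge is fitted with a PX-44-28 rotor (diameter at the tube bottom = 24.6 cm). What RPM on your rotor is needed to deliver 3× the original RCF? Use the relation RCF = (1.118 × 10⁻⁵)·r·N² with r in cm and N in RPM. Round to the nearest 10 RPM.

≈ 42450 RPM

Original rotor: r = 33.5 / 2 = 16.75 cm
RCF = 1.118 × 10⁻⁵ × r × N²
RCF_original = 1.118 × 10⁻⁵ × 16.75 × (21000)² = 1.118 × 10⁻⁵ × 16.75 × 441,000,000 ≈ 82,583.9 × g
Target RCF = 3 × 82,583.9 ≈ 247,751.7 × g
Your rotor: r = 24.6 / 2 = 12.3 cm
247,751.7 = 1.118 × 10⁻⁵ × 12.3 × N²
N² = 247,751.7 / (13.7514 × 10⁻⁵) = 1,801,647,105
N ≈ √1,801,647,105 ≈ 42,445.8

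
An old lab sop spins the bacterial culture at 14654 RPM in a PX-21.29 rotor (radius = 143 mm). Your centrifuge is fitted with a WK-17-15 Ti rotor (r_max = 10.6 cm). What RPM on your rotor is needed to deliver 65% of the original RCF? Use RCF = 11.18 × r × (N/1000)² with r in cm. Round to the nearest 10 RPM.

Original rotor: r = 143 mm = 14.3 cm
RCF_original = 11.18 × 14.3 × (14.654)² = 11.18 × 14.3 × 214.739716 ≈ 34,331.3 × g
Target RCF = 0.65 × 34,331.3 ≈ 22,315.3 × g
22,315.3 = 11.18 × 10.6 × (N/1000)²
(N/1000)² = 22,315.3 / 118.508 = 188.3021
N = 1000 × √188.3021 ≈ 13,722.3

≈ 13720 RPM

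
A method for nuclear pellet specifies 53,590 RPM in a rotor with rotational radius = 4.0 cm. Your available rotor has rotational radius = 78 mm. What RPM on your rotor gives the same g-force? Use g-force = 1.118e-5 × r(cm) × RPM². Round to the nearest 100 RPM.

≈ 38400 RPM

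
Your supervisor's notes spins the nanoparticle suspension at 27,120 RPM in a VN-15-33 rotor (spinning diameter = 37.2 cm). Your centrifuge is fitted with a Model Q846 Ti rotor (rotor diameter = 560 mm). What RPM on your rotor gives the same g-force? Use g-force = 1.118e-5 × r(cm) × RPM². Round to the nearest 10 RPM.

Original rotor: r = 37.2 / 2 = 18.6 cm
RCF_original = 1.118 × 10⁻⁵ × 18.6 × (27120)² = 1.118 × 10⁻⁵ × 18.6 × 735,494,400 ≈ 152,944.6 × g
Your rotor: r = 560 mm / 2 = 280 mm = 28 cm
152,944.6 = 1.118 × 10⁻⁵ × 28 × N²
N² = 152,944.6 / (31.304 × 10⁻⁵) = 488,578,456
N ≈ √488,578,456 ≈ 22,103.8

≈ 22100 RPM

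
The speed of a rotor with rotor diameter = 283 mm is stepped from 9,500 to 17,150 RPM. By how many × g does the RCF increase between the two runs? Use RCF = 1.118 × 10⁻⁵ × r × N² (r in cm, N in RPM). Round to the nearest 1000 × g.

r = 283 mm / 2 = 141.5 mm = 14.15 cm
RCF₁ = 1.118 × 10⁻⁵ × 14.15 × (9500)² = 1.118 × 10⁻⁵ × 14.15 × 90,250,000 ≈ 14,277.3 × g
RCF₂ = 1.118 × 10⁻⁵ × 14.15 × (17150)² = 1.118 × 10⁻⁵ × 14.15 × 294,122,500 ≈ 46,529.3 × g
Increase = 46,529.3 − 14,277.3 = 32,252

≈ 32000 × g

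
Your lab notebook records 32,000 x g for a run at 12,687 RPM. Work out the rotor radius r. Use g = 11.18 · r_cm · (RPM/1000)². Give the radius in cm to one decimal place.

r ≈ 17.8 cm

RCF = 11.18 × r × (N/1000)²
32000 = 11.18 × r × (12.687)²
r = 32000 / (11.18 × 160.959969) = 32000 / 1799.532 ≈ 17.782 cm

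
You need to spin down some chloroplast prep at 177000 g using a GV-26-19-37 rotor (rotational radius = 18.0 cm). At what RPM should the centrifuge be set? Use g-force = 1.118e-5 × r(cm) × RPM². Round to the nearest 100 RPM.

RCF = 1.118 × 10⁻⁵ × r × N²
177,000 = 1.118 × 10⁻⁵ × 18 × N²
N² = 177,000 / (20.124 × 10⁻⁵) = 879,546,810
N ≈ √879,546,810 ≈ 29,657.2

29700 RPM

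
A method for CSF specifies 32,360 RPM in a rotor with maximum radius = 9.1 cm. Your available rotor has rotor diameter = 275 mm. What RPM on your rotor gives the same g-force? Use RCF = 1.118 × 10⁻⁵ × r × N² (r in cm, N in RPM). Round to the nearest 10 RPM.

RCF_original = 1.118 × 10⁻⁵ × 9.1 × (32360)² = 1.118 × 10⁻⁵ × 9.1 × 1,047,169,600 ≈ 106,536.9 × g
Your rotor: r = 275 mm / 2 = 137.5 mm = 13.75 cm
106,536.9 = 1.118 × 10⁻⁵ × 13.75 × N²
N² = 106,536.9 / (15.3725 × 10⁻⁵) = 693,035,616
N ≈ √693,035,616 ≈ 26,325.6

26330 RPM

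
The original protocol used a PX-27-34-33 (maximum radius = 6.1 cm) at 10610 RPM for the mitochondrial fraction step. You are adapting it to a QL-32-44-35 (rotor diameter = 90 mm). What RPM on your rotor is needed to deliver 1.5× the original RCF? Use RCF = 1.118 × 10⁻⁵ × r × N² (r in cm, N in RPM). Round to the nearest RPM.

15129 RPM

RCF_original = 1.118 × 10⁻⁵ × 6.1 × (10610)² = 1.118 × 10⁻⁵ × 6.1 × 112,572,100 ≈ 7,677.2 × g
Target RCF = 1.5 × 7,677.2 ≈ 11,515.8 × g
Your rotor: r = 90 mm / 2 = 45 mm = 4.5 cm
11,515.8 = 1.118 × 10⁻⁵ × 4.5 × N²
N² = 11,515.8 / (5.031 × 10⁻⁵) = 228,896,840
N ≈ √228,896,840 ≈ 15,129.3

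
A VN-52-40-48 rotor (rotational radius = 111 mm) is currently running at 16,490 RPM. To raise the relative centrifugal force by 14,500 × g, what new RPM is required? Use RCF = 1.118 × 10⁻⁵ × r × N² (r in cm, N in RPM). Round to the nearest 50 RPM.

19700 RPM

r = 111 mm = 11.1 cm
Current RCF = 1.118 × 10⁻⁵ × 11.1 × (16490)² = 1.118 × 10⁻⁵ × 11.1 × 271,920,100 ≈ 33,744.7 × g
Target RCF = 33,744.7 + 14,500 = 48,244.7 × g
N² = 48,244.7 / (12.4098 × 10⁻⁵) = 388,762,913
N ≈ √388,762,913 ≈ 19,717.1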